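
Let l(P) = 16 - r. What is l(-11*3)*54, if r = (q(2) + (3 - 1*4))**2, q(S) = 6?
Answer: -486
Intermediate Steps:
r = 25 (r = (6 + (3 - 1*4))**2 = (6 + (3 - 4))**2 = (6 - 1)**2 = 5**2 = 25)
l(P) = -9 (l(P) = 16 - 1*25 = 16 - 25 = -9)
l(-11*3)*54 = -9*54 = -486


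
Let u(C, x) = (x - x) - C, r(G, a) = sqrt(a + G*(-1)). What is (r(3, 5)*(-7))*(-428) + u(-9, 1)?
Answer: 9 + 2996*sqrt(2) ≈ 4246.0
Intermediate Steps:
r(G, a) = sqrt(a - G)
u(C, x) = -C (u(C, x) = 0 - C = -C)
(r(3, 5)*(-7))*(-428) + u(-9, 1) = (sqrt(5 - 1*3)*(-7))*(-428) - 1*(-9) = (sqrt(5 - 3)*(-7))*(-428) + 9 = (sqrt(2)*(-7))*(-428) + 9 = -7*sqrt(2)*(-428) + 9 = 2996*sqrt(2) + 9 = 9 + 2996*sqrt(2)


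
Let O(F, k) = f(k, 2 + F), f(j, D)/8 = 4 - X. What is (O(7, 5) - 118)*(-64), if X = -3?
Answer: 3968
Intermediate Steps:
f(j, D) = 56 (f(j, D) = 8*(4 - 1*(-3)) = 8*(4 + 3) = 8*7 = 56)
O(F, k) = 56
(O(7, 5) - 118)*(-64) = (56 - 118)*(-64) = -62*(-64) = 3968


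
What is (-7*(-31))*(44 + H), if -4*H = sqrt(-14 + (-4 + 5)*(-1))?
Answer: 9548 - 217*I*sqrt(15)/4 ≈ 9548.0 - 210.11*I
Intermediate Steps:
H = -I*sqrt(15)/4 (H = -sqrt(-14 + (-4 + 5)*(-1))/4 = -sqrt(-14 + 1*(-1))/4 = -sqrt(-14 - 1)/4 = -I*sqrt(15)/4 ≈ -0.96825*I)
(-7*(-31))*(44 + H) = (-7*(-31))*(44 - I*sqrt(15)/4) = 217*(44 - I*sqrt(15)/4) = 9548 - 217*I*sqrt(15)/4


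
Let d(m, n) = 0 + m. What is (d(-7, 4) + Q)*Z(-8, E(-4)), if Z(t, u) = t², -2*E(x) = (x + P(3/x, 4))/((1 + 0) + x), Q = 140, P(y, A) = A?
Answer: 8512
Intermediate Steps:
d(m, n) = m
E(x) = -(4 + x)/(2*(1 + x)) (E(x) = -(x + 4)/(2*((1 + 0) + x)) = -(4 + x)/(2*(1 + x)))
(d(-7, 4) + Q)*Z(-8, E(-4)) = (-7 + 140)*(-8)² = 133*64 = 8512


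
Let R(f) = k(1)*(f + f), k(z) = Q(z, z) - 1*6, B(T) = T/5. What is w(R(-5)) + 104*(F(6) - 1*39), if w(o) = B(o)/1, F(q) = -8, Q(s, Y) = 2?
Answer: -4880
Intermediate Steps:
B(T) = T/5 (B(T) = T*(1/5) = T/5)
k(z) = -4 (k(z) = 2 - 1*6 = 2 - 6 = -4)
R(f) = -8*f (R(f) = -4*(f + f) = -8*f)
w(o) = o/5 (w(o) = (o/5)/1 = (o/5)*1 = o/5)
w(R(-5)) + 104*(F(6) - 1*39) = (-8*(-5))/5 + 104*(-8 - 1*39) = (1/5)*40 + 104*(-8 - 39) = 8 + 104*(-47) = 8 - 4888 = -4880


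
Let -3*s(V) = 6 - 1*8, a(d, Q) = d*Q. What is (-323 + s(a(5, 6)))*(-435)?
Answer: 140215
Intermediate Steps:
a(d, Q) = Q*d
s(V) = ⅔ (s(V) = -(6 - 1*8)/3 = -(6 - 8)/3 = -⅓*(-2) = ⅔)
(-323 + s(a(5, 6)))*(-435) = (-323 + ⅔)*(-435) = -967/3*(-435) = 140215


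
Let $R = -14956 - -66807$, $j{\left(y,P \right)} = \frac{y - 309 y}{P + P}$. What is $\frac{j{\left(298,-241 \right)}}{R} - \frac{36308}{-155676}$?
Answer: $\frac{115213088755}{486335365629} \approx 0.2369$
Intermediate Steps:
$j{\left(y,P \right)} = - \frac{154 y}{P}$ ($j{\left(y,P \right)} = \frac{\left(-308\right) y}{2 P} = - 308 y \frac{1}{2 P} = - \frac{154 y}{P}$)
$R = 51851$ ($R = -14956 + 66807 = 51851$)
$\frac{j{\left(298,-241 \right)}}{R} - \frac{36308}{-155676} = \frac{\left(-154\right) 298 \frac{1}{-241}}{51851} - \frac{36308}{-155676} = \left(-154\right) 298 \left(- \frac{1}{241}\right) \frac{1}{51851} - - \frac{9077}{38919} = \frac{45892}{241} \cdot \frac{1}{51851} + \frac{9077}{38919} = \frac{45892}{12496091} + \frac{9077}{38919} = \frac{115213088755}{486335365629}$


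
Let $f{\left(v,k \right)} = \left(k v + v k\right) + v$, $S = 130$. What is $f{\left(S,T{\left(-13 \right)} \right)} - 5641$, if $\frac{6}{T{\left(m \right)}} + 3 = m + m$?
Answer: $- \frac{161379}{29} \approx -5564.8$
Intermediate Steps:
$T{\left(m \right)} = \frac{6}{-3 + 2 m}$ ($T{\left(m \right)} = \frac{6}{-3 + \left(m + m\right)} = \frac{6}{-3 + 2 m}$)
$f{\left(v,k \right)} = v + 2 k v$ ($f{\left(v,k \right)} = \left(k v + k v\right) + v = 2 k v + v = v + 2 k v$)
$f{\left(S,T{\left(-13 \right)} \right)} - 5641 = 130 \left(1 + 2 \frac{6}{-3 + 2 \left(-13\right)}\right) - 5641 = 130 \left(1 + 2 \frac{6}{-3 - 26}\right) - 5641 = 130 \left(1 + 2 \frac{6}{-29}\right) - 5641 = 130 \left(1 + 2 \cdot 6 \left(- \frac{1}{29}\right)\right) - 5641 = 130 \left(1 + 2 \left(- \frac{6}{29}\right)\right) - 5641 = 130 \left(1 - \frac{12}{29}\right) - 5641 = 130 \cdot \frac{17}{29} - 5641 = \frac{2210}{29} - 5641 = - \frac{161379}{29}$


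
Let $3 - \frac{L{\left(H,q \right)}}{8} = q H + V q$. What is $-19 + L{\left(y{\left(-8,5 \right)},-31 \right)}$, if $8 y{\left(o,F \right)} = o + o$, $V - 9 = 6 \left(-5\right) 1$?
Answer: $-5699$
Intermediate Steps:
$V = -21$ ($V = 9 + 6 \left(-5\right) 1 = 9 - 30 = -21$)
$y{\left(o,F \right)} = \frac{o}{4}$ ($y{\left(o,F \right)} = \frac{o + o}{8} = \frac{2 o}{8} = \frac{o}{4}$)
$L{\left(H,q \right)} = 24 + 168 q - 8 H q$ ($L{\left(H,q \right)} = 24 - 8 \left(q H - 21 q\right) = 24 - 8 \left(H q - 21 q\right) = 24 - 8 \left(- 21 q + H q\right) = 24 - \left(- 168 q + 8 H q\right) = 24 + 168 q - 8 H q$)
$-19 + L{\left(y{\left(-8,5 \right)},-31 \right)} = -19 + \left(24 + 168 \left(-31\right) - 8 \cdot \frac{1}{4} \left(-8\right) \left(-31\right)\right) = -19 - \left(5184 + 496\right) = -19 - 5680 = -5699$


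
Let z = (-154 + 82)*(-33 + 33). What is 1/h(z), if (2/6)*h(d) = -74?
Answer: -1/222 ≈ -0.0045045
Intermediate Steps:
z = 0 (z = -72*0 = 0)
h(d) = -222 (h(d) = 3*(-74) = -222)
1/h(z) = 1/(-222) = -1/222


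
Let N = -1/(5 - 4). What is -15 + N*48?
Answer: -63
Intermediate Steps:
N = -1 (N = -1/1 = 1*(-1) = -1)
-15 + N*48 = -15 - 1*48 = -15 - 48 = -63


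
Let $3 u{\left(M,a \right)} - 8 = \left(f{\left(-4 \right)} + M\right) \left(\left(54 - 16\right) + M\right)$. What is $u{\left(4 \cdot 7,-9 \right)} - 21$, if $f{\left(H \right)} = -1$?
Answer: $\frac{1727}{3} \approx 575.67$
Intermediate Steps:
$u{\left(M,a \right)} = \frac{8}{3} + \frac{\left(-1 + M\right) \left(38 + M\right)}{3}$ ($u{\left(M,a \right)} = \frac{8}{3} + \frac{\left(-1 + M\right) \left(\left(54 - 16\right) + M\right)}{3} = \frac{8}{3} + \frac{\left(-1 + M\right) \left(38 + M\right)}{3}$)
$u{\left(4 \cdot 7,-9 \right)} - 21 = \left(-10 + \frac{\left(4 \cdot 7\right)^{2}}{3} + \frac{37 \cdot 4 \cdot 7}{3}\right) - 21 = \left(-10 + \frac{28^{2}}{3} + \frac{37}{3} \cdot 28\right) - 21 = \left(-10 + \frac{1}{3} \cdot 784 + \frac{1036}{3}\right) - 21 = \left(-10 + \frac{784}{3} + \frac{1036}{3}\right) - 21 = \frac{1790}{3} - 21 = \frac{1727}{3}$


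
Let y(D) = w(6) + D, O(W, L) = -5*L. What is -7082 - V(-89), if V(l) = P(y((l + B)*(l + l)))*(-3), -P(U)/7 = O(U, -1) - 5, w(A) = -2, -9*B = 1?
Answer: -7082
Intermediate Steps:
B = -1/9 (B = -1/9*1 = -1/9 ≈ -0.11111)
y(D) = -2 + D
P(U) = 0 (P(U) = -7*(-5*(-1) - 5) = -7*(5 - 5) = -7*0 = 0)
V(l) = 0 (V(l) = 0*(-3) = 0)
-7082 - V(-89) = -7082 - 1*0 = -7082 + 0 = -7082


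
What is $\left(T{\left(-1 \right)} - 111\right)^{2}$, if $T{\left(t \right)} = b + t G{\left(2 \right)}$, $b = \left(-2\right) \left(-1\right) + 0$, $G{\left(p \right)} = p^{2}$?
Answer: $12769$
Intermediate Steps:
$b = 2$ ($b = 2 + 0 = 2$)
$T{\left(t \right)} = 2 + 4 t$ ($T{\left(t \right)} = 2 + t 2^{2} = 2 + t 4 = 2 + 4 t$)
$\left(T{\left(-1 \right)} - 111\right)^{2} = \left(\left(2 + 4 \left(-1\right)\right) - 111\right)^{2} = \left(\left(2 - 4\right) - 111\right)^{2} = \left(-2 - 111\right)^{2} = \left(-113\right)^{2} = 12769$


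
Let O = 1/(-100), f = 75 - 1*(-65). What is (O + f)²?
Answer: 195972001/10000 ≈ 19597.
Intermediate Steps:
f = 140 (f = 75 + 65 = 140)
O = -1/100 ≈ -0.010000
(O + f)² = (-1/100 + 140)² = (13999/100)² = 195972001/10000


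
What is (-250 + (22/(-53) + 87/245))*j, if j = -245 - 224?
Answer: 217550943/1855 ≈ 1.1728e+5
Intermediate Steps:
j = -469
(-250 + (22/(-53) + 87/245))*j = (-250 + (22/(-53) + 87/245))*(-469) = (-250 + (22*(-1/53) + 87*(1/245)))*(-469) = (-250 + (-22/53 + 87/245))*(-469) = (-250 - 779/12985)*(-469) = -3247029/12985*(-469) = 217550943/1855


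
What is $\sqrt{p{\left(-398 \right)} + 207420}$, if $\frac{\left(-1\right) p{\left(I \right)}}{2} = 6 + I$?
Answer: $2 \sqrt{52051} \approx 456.29$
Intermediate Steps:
$p{\left(I \right)} = -12 - 2 I$ ($p{\left(I \right)} = - 2 \left(6 + I\right) = -12 - 2 I$)
$\sqrt{p{\left(-398 \right)} + 207420} = \sqrt{\left(-12 - -796\right) + 207420} = \sqrt{\left(-12 + 796\right) + 207420} = \sqrt{784 + 207420} = \sqrt{208204} = 2 \sqrt{52051}$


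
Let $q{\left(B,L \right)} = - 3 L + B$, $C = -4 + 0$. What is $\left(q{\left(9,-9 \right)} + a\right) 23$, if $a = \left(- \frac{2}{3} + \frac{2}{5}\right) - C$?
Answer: $\frac{13708}{15} \approx 913.87$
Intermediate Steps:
$C = -4$
$q{\left(B,L \right)} = B - 3 L$
$a = \frac{56}{15}$ ($a = \left(- \frac{2}{3} + \frac{2}{5}\right) - -4 = \left(\left(-2\right) \frac{1}{3} + 2 \cdot \frac{1}{5}\right) + 4 = \left(- \frac{2}{3} + \frac{2}{5}\right) + 4 = - \frac{4}{15} + 4 = \frac{56}{15} \approx 3.7333$)
$\left(q{\left(9,-9 \right)} + a\right) 23 = \left(\left(9 - -27\right) + \frac{56}{15}\right) 23 = \left(\left(9 + 27\right) + \frac{56}{15}\right) 23 = \left(36 + \frac{56}{15}\right) 23 = \frac{596}{15} \cdot 23 = \frac{13708}{15}$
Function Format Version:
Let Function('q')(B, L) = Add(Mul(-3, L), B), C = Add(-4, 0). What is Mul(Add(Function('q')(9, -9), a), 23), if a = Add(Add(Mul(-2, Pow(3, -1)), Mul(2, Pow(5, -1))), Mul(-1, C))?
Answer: Rational(13708, 15) ≈ 913.87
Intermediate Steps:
C = -4
Function('q')(B, L) = Add(B, Mul(-3, L))
a = Rational(56, 15) (a = Add(Add(Mul(-2, Pow(3, -1)), Mul(2, Pow(5, -1))), Mul(-1, -4)) = Add(Add(Mul(-2, Rational(1, 3)), Mul(2, Rational(1, 5))), 4) = Add(Add(Rational(-2, 3), Rational(2, 5)), 4) = Add(Rational(-4, 15), 4) = Rational(56, 15) ≈ 3.7333)
Mul(Add(Function('q')(9, -9), a), 23) = Mul(Add(Add(9, Mul(-3, -9)), Rational(56, 15)), 23) = Mul(Add(Add(9, 27), Rational(56, 15)), 23) = Mul(Add(36, Rational(56, 15)), 23) = Mul(Rational(596, 15), 23) = Rational(13708, 15)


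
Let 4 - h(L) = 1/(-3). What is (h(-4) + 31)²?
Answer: 11236/9 ≈ 1248.4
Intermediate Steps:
h(L) = 13/3 (h(L) = 4 - 1/(-3) = 4 - 1*(-⅓) = 4 + ⅓ = 13/3)
(h(-4) + 31)² = (13/3 + 31)² = (106/3)² = 11236/9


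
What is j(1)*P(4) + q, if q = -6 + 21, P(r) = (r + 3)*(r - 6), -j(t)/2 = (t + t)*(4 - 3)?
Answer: 71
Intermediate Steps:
j(t) = -4*t (j(t) = -2*(t + t)*(4 - 3) = -2*2*t = -4*t)
P(r) = (-6 + r)*(3 + r) (P(r) = (3 + r)*(-6 + r) = (-6 + r)*(3 + r))
q = 15
j(1)*P(4) + q = (-4*1)*(-18 + 4² - 3*4) + 15 = -4*(-18 + 16 - 12) + 15 = -4*(-14) + 15 = 56 + 15 = 71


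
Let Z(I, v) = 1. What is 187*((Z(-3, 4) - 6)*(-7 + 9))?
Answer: -1870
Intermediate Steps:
187*((Z(-3, 4) - 6)*(-7 + 9)) = 187*((1 - 6)*(-7 + 9)) = 187*(-5*2) = 187*(-10) = -1870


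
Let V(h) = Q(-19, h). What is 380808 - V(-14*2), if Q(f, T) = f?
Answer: 380827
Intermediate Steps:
V(h) = -19
380808 - V(-14*2) = 380808 - 1*(-19) = 380808 + 19 = 380827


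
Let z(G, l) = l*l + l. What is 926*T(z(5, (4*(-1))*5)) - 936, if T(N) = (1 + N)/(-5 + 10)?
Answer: 348126/5 ≈ 69625.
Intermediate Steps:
z(G, l) = l + l**2 (z(G, l) = l**2 + l = l + l**2)
T(N) = 1/5 + N/5 (T(N) = (1 + N)/5 = (1 + N)*(1/5) = 1/5 + N/5)
926*T(z(5, (4*(-1))*5)) - 936 = 926*(1/5 + (((4*(-1))*5)*(1 + (4*(-1))*5))/5) - 936 = 926*(1/5 + ((-4*5)*(1 - 4*5))/5) - 936 = 926*(1/5 + (-20*(1 - 20))/5) - 936 = 926*(1/5 + (-20*(-19))/5) - 936 = 926*(1/5 + (1/5)*380) - 936 = 926*(1/5 + 76) - 936 = 926*(381/5) - 936 = 352806/5 - 936 = 348126/5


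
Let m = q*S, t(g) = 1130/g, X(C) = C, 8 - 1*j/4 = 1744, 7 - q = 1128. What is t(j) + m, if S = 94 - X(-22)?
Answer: -451485557/3472 ≈ -1.3004e+5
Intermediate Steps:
q = -1121 (q = 7 - 1*1128 = 7 - 1128 = -1121)
j = -6944 (j = 32 - 4*1744 = 32 - 6976 = -6944)
S = 116 (S = 94 - 1*(-22) = 94 + 22 = 116)
m = -130036 (m = -1121*116 = -130036)
t(j) + m = 1130/(-6944) - 130036 = 1130*(-1/6944) - 130036 = -565/3472 - 130036 = -451485557/3472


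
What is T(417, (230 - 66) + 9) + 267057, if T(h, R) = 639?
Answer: 267696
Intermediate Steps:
T(417, (230 - 66) + 9) + 267057 = 639 + 267057 = 267696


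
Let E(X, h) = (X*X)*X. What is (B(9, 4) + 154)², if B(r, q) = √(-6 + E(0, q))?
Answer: (154 + I*√6)² ≈ 23710.0 + 754.44*I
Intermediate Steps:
E(X, h) = X³ (E(X, h) = X²*X = X³)
B(r, q) = I*√6 (B(r, q) = √(-6 + 0³) = √(-6 + 0) = √(-6) = I*√6)
(B(9, 4) + 154)² = (I*√6 + 154)² = (154 + I*√6)²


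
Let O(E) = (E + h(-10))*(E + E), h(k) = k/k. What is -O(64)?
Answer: -8320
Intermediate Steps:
h(k) = 1
O(E) = 2*E*(1 + E) (O(E) = (E + 1)*(E + E) = (1 + E)*(2*E) = 2*E*(1 + E))
-O(64) = -2*64*(1 + 64) = -2*64*65 = -1*8320 = -8320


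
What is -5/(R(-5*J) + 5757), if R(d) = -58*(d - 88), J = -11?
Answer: -5/7671 ≈ -0.00065181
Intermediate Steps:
R(d) = 5104 - 58*d (R(d) = -58*(-88 + d) = 5104 - 58*d)
-5/(R(-5*J) + 5757) = -5/((5104 - (-290)*(-11)) + 5757) = -5/((5104 - 58*55) + 5757) = -5/((5104 - 3190) + 5757) = -5/(1914 + 5757) = -5/7671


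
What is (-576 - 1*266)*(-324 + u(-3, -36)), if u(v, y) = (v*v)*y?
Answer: 545616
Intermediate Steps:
u(v, y) = y*v² (u(v, y) = v²*y = y*v²)
(-576 - 1*266)*(-324 + u(-3, -36)) = (-576 - 1*266)*(-324 - 36*(-3)²) = (-576 - 266)*(-324 - 36*9) = -842*(-324 - 324) = -842*(-648) = 545616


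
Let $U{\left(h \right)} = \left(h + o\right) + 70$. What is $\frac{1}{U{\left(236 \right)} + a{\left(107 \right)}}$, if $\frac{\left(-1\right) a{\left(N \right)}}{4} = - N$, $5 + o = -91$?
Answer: $\frac{1}{638} \approx 0.0015674$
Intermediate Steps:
$o = -96$ ($o = -5 - 91 = -96$)
$U{\left(h \right)} = -26 + h$ ($U{\left(h \right)} = \left(h - 96\right) + 70 = \left(-96 + h\right) + 70 = -26 + h$)
$a{\left(N \right)} = 4 N$ ($a{\left(N \right)} = - 4 \left(- N\right) = 4 N$)
$\frac{1}{U{\left(236 \right)} + a{\left(107 \right)}} = \frac{1}{\left(-26 + 236\right) + 4 \cdot 107} = \frac{1}{210 + 428} = \frac{1}{638}$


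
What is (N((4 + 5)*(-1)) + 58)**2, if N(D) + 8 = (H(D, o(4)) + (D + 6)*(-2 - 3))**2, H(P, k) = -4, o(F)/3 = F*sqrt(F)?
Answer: 29241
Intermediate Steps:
o(F) = 3*F**(3/2) (o(F) = 3*(F*sqrt(F)) = 3*F**(3/2))
N(D) = -8 + (-34 - 5*D)**2 (N(D) = -8 + (-4 + (D + 6)*(-2 - 3))**2 = -8 + (-4 + (6 + D)*(-5))**2 = -8 + (-4 + (-30 - 5*D))**2 = -8 + (-34 - 5*D)**2)
(N((4 + 5)*(-1)) + 58)**2 = ((-8 + (34 + 5*((4 + 5)*(-1)))**2) + 58)**2 = ((-8 + (34 + 5*(9*(-1)))**2) + 58)**2 = ((-8 + (34 + 5*(-9))**2) + 58)**2 = ((-8 + (34 - 45)**2) + 58)**2 = ((-8 + (-11)**2) + 58)**2 = ((-8 + 121) + 58)**2 = (113 + 58)**2 = 171**2 = 29241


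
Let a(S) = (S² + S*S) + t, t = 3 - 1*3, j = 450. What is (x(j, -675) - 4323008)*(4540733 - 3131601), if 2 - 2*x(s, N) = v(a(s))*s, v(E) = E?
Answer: -134498840999924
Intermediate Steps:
t = 0 (t = 3 - 3 = 0)
a(S) = 2*S² (a(S) = (S² + S*S) + 0 = (S² + S²) + 0 = 2*S² + 0 = 2*S²)
x(s, N) = 1 - s³ (x(s, N) = 1 - 2*s²*s/2 = 1 - s³)
(x(j, -675) - 4323008)*(4540733 - 3131601) = ((1 - 1*450³) - 4323008)*(4540733 - 3131601) = ((1 - 1*91125000) - 4323008)*1409132 = ((1 - 91125000) - 4323008)*1409132 = (-91124999 - 4323008)*1409132 = -95448007*1409132 = -134498840999924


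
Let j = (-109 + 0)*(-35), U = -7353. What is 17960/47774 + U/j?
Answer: -141382411/91128905 ≈ -1.5515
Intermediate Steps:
j = 3815 (j = -109*(-35) = 3815)
17960/47774 + U/j = 17960/47774 - 7353/3815 = 17960*(1/47774) - 7353*1/3815 = 8980/23887 - 7353/3815 = -141382411/91128905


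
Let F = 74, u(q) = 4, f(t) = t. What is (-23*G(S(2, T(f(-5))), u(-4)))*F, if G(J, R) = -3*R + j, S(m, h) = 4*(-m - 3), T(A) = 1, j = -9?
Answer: 35742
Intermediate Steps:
S(m, h) = -12 - 4*m (S(m, h) = 4*(-3 - m) = -12 - 4*m)
G(J, R) = -9 - 3*R (G(J, R) = -3*R - 9 = -9 - 3*R)
(-23*G(S(2, T(f(-5))), u(-4)))*F = -23*(-9 - 3*4)*74 = -23*(-9 - 12)*74 = -23*(-21)*74 = 483*74 = 35742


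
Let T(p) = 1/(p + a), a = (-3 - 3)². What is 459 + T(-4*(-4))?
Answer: 23869/52 ≈ 459.02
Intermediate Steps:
a = 36 (a = (-6)² = 36)
T(p) = 1/(36 + p) (T(p) = 1/(p + 36) = 1/(36 + p))
459 + T(-4*(-4)) = 459 + 1/(36 - 4*(-4)) = 459 + 1/(36 + 16) = 459 + 1/52 = 23869/52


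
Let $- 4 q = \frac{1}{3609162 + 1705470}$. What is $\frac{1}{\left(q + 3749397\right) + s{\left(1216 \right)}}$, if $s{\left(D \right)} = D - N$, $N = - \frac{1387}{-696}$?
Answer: $\frac{205499104}{770747201428821} \approx 2.6662 \cdot 10^{-7}$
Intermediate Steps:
$N = \frac{1387}{696}$ ($N = \left(-1387\right) \left(- \frac{1}{696}\right) = \frac{1387}{696} \approx 1.9928$)
$s{\left(D \right)} = - \frac{1387}{696} + D$ ($s{\left(D \right)} = D - \frac{1387}{696} = - \frac{1387}{696} + D$)
$q = - \frac{1}{21258528}$ ($q = - \frac{1}{4 \left(3609162 + 1705470\right)} = - \frac{1}{4 \cdot 5314632} = \left(- \frac{1}{4}\right) \frac{1}{5314632} = - \frac{1}{21258528} \approx -4.704 \cdot 10^{-8}$)
$\frac{1}{\left(q + 3749397\right) + s{\left(1216 \right)}} = \frac{1}{\left(- \frac{1}{21258528} + 3749397\right) + \left(- \frac{1387}{696} + 1216\right)} = \frac{1}{\frac{79706661107615}{21258528} + \frac{844949}{696}} = \frac{1}{\frac{770747201428821}{205499104}} = \frac{205499104}{770747201428821}$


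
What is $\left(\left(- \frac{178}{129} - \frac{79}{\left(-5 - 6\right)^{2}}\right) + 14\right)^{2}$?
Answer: $\frac{34893119209}{243640881} \approx 143.22$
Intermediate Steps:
$\left(\left(- \frac{178}{129} - \frac{79}{\left(-5 - 6\right)^{2}}\right) + 14\right)^{2} = \left(\left(\left(-178\right) \frac{1}{129} - \frac{79}{\left(-11\right)^{2}}\right) + 14\right)^{2} = \left(\left(- \frac{178}{129} - \frac{79}{121}\right) + 14\right)^{2} = \left(- \frac{31729}{15609} + 14\right)^{2} = \left(\frac{186797}{15609}\right)^{2} = \frac{34893119209}{243640881}$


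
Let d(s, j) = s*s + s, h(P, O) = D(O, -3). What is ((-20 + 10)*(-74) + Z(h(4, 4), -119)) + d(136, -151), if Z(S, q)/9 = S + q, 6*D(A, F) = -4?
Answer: 18295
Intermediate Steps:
D(A, F) = -⅔ (D(A, F) = (⅙)*(-4) = -⅔)
h(P, O) = -⅔
d(s, j) = s + s² (d(s, j) = s² + s = s + s²)
Z(S, q) = 9*S + 9*q (Z(S, q) = 9*(S + q) = 9*S + 9*q)
((-20 + 10)*(-74) + Z(h(4, 4), -119)) + d(136, -151) = ((-20 + 10)*(-74) + (9*(-⅔) + 9*(-119))) + 136*(1 + 136) = (-10*(-74) + (-6 - 1071)) + 136*137 = (740 - 1077) + 18632 = -337 + 18632 = 18295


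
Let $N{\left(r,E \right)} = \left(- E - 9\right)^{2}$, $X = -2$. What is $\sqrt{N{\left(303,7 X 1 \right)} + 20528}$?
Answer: $\sqrt{20553} \approx 143.36$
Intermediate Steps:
$N{\left(r,E \right)} = \left(-9 - E\right)^{2}$
$\sqrt{N{\left(303,7 X 1 \right)} + 20528} = \sqrt{\left(9 + 7 \left(-2\right) 1\right)^{2} + 20528} = \sqrt{\left(9 - 14\right)^{2} + 20528} = \sqrt{\left(-5\right)^{2} + 20528} = \sqrt{25 + 20528} = \sqrt{20553}$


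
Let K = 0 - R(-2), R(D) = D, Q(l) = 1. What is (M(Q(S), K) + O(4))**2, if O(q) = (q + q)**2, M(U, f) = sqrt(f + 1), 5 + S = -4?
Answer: (64 + sqrt(3))**2 ≈ 4320.7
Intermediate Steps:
S = -9 (S = -5 - 4 = -9)
K = 2 (K = 0 - 1*(-2) = 0 + 2 = 2)
M(U, f) = sqrt(1 + f)
O(q) = 4*q**2 (O(q) = (2*q)**2 = 4*q**2)
(M(Q(S), K) + O(4))**2 = (sqrt(1 + 2) + 4*4**2)**2 = (sqrt(3) + 4*16)**2 = (sqrt(3) + 64)**2 = (64 + sqrt(3))**2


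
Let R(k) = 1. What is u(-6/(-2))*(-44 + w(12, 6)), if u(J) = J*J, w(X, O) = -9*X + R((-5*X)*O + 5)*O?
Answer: -1314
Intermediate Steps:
w(X, O) = O - 9*X (w(X, O) = -9*X + 1*O = -9*X + O = O - 9*X)
u(J) = J**2
u(-6/(-2))*(-44 + w(12, 6)) = (-6/(-2))**2*(-44 + (6 - 9*12)) = (-6*(-1/2))**2*(-44 + (6 - 108)) = 3**2*(-44 - 102) = 9*(-146) = -1314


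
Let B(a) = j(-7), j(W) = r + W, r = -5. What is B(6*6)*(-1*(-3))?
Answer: -36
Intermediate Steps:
j(W) = -5 + W
B(a) = -12 (B(a) = -5 - 7 = -12)
B(6*6)*(-1*(-3)) = -(-12)*(-3) = -12*3 = -36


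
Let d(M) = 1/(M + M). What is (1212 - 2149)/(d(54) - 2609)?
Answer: 101196/281771 ≈ 0.35914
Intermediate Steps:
d(M) = 1/(2*M)
(1212 - 2149)/(d(54) - 2609) = (1212 - 2149)/((1/2)/54 - 2609) = -937/((1/2)*(1/54) - 2609) = -937/(1/108 - 2609) = -937/(-281771/108) = -937*(-108/281771) = 101196/281771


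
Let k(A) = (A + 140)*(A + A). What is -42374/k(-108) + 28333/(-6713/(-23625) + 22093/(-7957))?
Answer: -328522538917507/28915104384 ≈ -11362.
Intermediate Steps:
k(A) = 2*A*(140 + A) (k(A) = (140 + A)*(2*A) = 2*A*(140 + A))
-42374/k(-108) + 28333/(-6713/(-23625) + 22093/(-7957)) = -42374*(-1/(216*(140 - 108))) + 28333/(-6713/(-23625) + 22093/(-7957)) = -42374/(2*(-108)*32) + 28333/(-6713*(-1/23625) + 22093*(-1/7957)) = -42374/(-6912) + 28333/(959/3375 - 22093/7957) = -42374*(-1/6912) + 28333/(-66933112/26854875) = 21187/3456 + 28333*(-26854875/66933112) = 21187/3456 - 760879173375/66933112 = -328522538917507/28915104384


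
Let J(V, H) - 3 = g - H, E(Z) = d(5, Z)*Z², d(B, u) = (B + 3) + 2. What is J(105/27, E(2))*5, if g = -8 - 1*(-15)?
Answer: -150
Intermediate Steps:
d(B, u) = 5 + B (d(B, u) = (3 + B) + 2 = 5 + B)
g = 7 (g = -8 + 15 = 7)
E(Z) = 10*Z² (E(Z) = (5 + 5)*Z² = 10*Z²)
J(V, H) = 10 - H (J(V, H) = 3 + (7 - H) = 10 - H)
J(105/27, E(2))*5 = (10 - 10*2²)*5 = (10 - 10*4)*5 = (10 - 1*40)*5 = (10 - 40)*5 = -30*5 = -150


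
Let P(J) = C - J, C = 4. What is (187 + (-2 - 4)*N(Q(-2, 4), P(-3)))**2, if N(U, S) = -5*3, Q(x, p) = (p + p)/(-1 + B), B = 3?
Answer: 76729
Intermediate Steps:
Q(x, p) = p (Q(x, p) = (p + p)/(-1 + 3) = (2*p)/2 = (2*p)*(1/2) = p)
P(J) = 4 - J
N(U, S) = -15
(187 + (-2 - 4)*N(Q(-2, 4), P(-3)))**2 = (187 + (-2 - 4)*(-15))**2 = (187 - 6*(-15))**2 = (187 + 90)**2 = 277**2 = 76729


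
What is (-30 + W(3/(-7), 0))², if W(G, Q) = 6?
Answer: 576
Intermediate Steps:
(-30 + W(3/(-7), 0))² = (-30 + 6)² = (-24)² = 576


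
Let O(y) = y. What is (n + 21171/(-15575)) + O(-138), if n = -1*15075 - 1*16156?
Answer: -488593346/15575 ≈ -31370.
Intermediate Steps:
n = -31231 (n = -15075 - 16156 = -31231)
(n + 21171/(-15575)) + O(-138) = (-31231 + 21171/(-15575)) - 138 = (-31231 + 21171*(-1/15575)) - 138 = (-31231 - 21171/15575) - 138 = -486443996/15575 - 138 = -488593346/15575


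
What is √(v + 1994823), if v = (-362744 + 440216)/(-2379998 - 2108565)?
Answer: 3*√4465565913240413639/4488563 ≈ 1412.4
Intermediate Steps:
v = -77472/4488563 (v = 77472/(-4488563) = 77472*(-1/4488563) = -77472/4488563 ≈ -0.017260)
√(v + 1994823) = √(-77472/4488563 + 1994823) = √(8953888631877/4488563) = 3*√4465565913240413639/4488563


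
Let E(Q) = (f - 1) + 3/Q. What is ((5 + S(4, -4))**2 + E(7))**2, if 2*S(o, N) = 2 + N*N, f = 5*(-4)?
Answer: 1507984/49 ≈ 30775.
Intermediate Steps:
f = -20
E(Q) = -21 + 3/Q (E(Q) = (-20 - 1) + 3/Q = -21 + 3/Q)
S(o, N) = 1 + N**2/2 (S(o, N) = (2 + N*N)/2 = (2 + N**2)/2 = 1 + N**2/2)
((5 + S(4, -4))**2 + E(7))**2 = ((5 + (1 + (1/2)*(-4)**2))**2 + (-21 + 3/7))**2 = ((5 + (1 + (1/2)*16))**2 + (-21 + 3*(1/7)))**2 = ((5 + (1 + 8))**2 + (-21 + 3/7))**2 = ((5 + 9)**2 - 144/7)**2 = (14**2 - 144/7)**2 = (196 - 144/7)**2 = (1228/7)**2 = 1507984/49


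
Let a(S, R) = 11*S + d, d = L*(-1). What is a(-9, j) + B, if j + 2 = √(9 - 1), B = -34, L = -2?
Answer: -131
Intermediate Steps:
j = -2 + 2*√2 (j = -2 + √(9 - 1) = -2 + √8 = -2 + 2*√2 ≈ 0.82843)
d = 2 (d = -2*(-1) = 2)
a(S, R) = 2 + 11*S (a(S, R) = 11*S + 2 = 2 + 11*S)
a(-9, j) + B = (2 + 11*(-9)) - 34 = (2 - 99) - 34 = -97 - 34 = -131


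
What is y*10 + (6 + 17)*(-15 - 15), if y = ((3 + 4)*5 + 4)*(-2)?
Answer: -1470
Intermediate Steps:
y = -78 (y = (7*5 + 4)*(-2) = (35 + 4)*(-2) = 39*(-2) = -78)
y*10 + (6 + 17)*(-15 - 15) = -78*10 + (6 + 17)*(-15 - 15) = -780 + 23*(-30) = -780 - 690 = -1470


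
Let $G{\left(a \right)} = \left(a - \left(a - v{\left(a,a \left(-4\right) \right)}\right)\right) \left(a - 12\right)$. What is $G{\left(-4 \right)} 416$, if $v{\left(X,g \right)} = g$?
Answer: $-106496$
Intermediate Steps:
$G{\left(a \right)} = - 4 a \left(-12 + a\right)$ ($G{\left(a \right)} = \left(a + \left(a \left(-4\right) - a\right)\right) \left(a - 12\right) = \left(a - 5 a\right) \left(-12 + a\right) = - 4 a \left(-12 + a\right)$)
$G{\left(-4 \right)} 416 = 4 \left(-4\right) \left(12 - -4\right) 416 = 4 \left(-4\right) \left(12 + 4\right) 416 = 4 \left(-4\right) 16 \cdot 416 = \left(-256\right) 416 = -106496$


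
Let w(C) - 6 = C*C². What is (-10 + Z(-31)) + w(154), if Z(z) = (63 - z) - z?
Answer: 3652385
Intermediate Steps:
Z(z) = 63 - 2*z
w(C) = 6 + C³ (w(C) = 6 + C*C² = 6 + C³)
(-10 + Z(-31)) + w(154) = (-10 + (63 - 2*(-31))) + (6 + 154³) = (-10 + (63 + 62)) + (6 + 3652264) = (-10 + 125) + 3652270 = 115 + 3652270 = 3652385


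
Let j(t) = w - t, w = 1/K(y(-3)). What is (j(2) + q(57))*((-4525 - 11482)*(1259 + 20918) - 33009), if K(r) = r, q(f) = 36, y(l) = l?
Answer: -35857045048/3 ≈ -1.1952e+10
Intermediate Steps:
w = -1/3 (w = 1/(-3) = -1/3 ≈ -0.33333)
j(t) = -1/3 - t
(j(2) + q(57))*((-4525 - 11482)*(1259 + 20918) - 33009) = ((-1/3 - 1*2) + 36)*((-4525 - 11482)*(1259 + 20918) - 33009) = ((-1/3 - 2) + 36)*(-16007*22177 - 33009) = (-7/3 + 36)*(-354987239 - 33009) = (101/3)*(-355020248) = -35857045048/3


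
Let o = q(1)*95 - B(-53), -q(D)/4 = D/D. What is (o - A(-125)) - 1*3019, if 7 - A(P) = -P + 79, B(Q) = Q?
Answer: -3149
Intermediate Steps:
q(D) = -4 (q(D) = -4*D/D = -4*1 = -4)
A(P) = -72 + P (A(P) = 7 - (-P + 79) = 7 - (79 - P) = 7 + (-79 + P) = -72 + P)
o = -327 (o = -4*95 - 1*(-53) = -380 + 53 = -327)
(o - A(-125)) - 1*3019 = (-327 - (-72 - 125)) - 1*3019 = (-327 - 1*(-197)) - 3019 = (-327 + 197) - 3019 = -130 - 3019 = -3149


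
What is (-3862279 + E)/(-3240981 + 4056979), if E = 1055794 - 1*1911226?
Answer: -4717711/815998 ≈ -5.7815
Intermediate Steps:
E = -855432 (E = 1055794 - 1911226 = -855432)
(-3862279 + E)/(-3240981 + 4056979) = (-3862279 - 855432)/(-3240981 + 4056979) = -4717711/815998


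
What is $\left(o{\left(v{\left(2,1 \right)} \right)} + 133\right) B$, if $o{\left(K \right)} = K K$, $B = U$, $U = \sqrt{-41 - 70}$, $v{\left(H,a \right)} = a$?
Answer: $134 i \sqrt{111} \approx 1411.8 i$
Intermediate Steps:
$U = i \sqrt{111}$ ($U = \sqrt{-111} = i \sqrt{111} \approx 10.536 i$)
$B = i \sqrt{111} \approx 10.536 i$
$o{\left(K \right)} = K^{2}$
$\left(o{\left(v{\left(2,1 \right)} \right)} + 133\right) B = \left(1^{2} + 133\right) i \sqrt{111} = \left(1 + 133\right) i \sqrt{111} = 134 i \sqrt{111}$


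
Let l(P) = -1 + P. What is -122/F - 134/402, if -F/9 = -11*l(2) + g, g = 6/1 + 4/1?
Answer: -125/9 ≈ -13.889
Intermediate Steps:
g = 10 (g = 6*1 + 4*1 = 6 + 4 = 10)
F = 9 (F = -9*(-11*(-1 + 2) + 10) = -9*(-11*1 + 10) = -9*(-11 + 10) = -9*(-1) = 9)
-122/F - 134/402 = -122/9 - 134/402 = -122*1/9 - 134*1/402 = -122/9 - 1/3 = -125/9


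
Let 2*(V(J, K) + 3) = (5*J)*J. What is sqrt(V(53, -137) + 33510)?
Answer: sqrt(162118)/2 ≈ 201.32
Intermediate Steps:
V(J, K) = -3 + 5*J**2/2 (V(J, K) = -3 + ((5*J)*J)/2 = -3 + (5*J**2)/2 = -3 + 5*J**2/2)
sqrt(V(53, -137) + 33510) = sqrt((-3 + (5/2)*53**2) + 33510) = sqrt((-3 + (5/2)*2809) + 33510) = sqrt((-3 + 14045/2) + 33510) = sqrt(14039/2 + 33510) = sqrt(81059/2) = sqrt(162118)/2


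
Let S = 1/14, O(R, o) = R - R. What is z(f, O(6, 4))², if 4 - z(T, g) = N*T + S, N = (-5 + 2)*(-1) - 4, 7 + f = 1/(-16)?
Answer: 123201/12544 ≈ 9.8215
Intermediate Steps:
O(R, o) = 0
f = -113/16 (f = -7 + 1/(-16) = -7 - 1/16 = -113/16 ≈ -7.0625)
N = -1 (N = -3*(-1) - 4 = 3 - 4 = -1)
S = 1/14 ≈ 0.071429
z(T, g) = 55/14 + T (z(T, g) = 4 - (-T + 1/14) = 4 - (1/14 - T) = 4 + (-1/14 + T) = 55/14 + T)
z(f, O(6, 4))² = (55/14 - 113/16)² = (-351/112)² = 123201/12544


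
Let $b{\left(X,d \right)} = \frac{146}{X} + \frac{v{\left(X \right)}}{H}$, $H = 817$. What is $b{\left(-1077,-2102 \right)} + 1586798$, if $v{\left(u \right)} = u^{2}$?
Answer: $\frac{1397486965633}{879909} \approx 1.5882 \cdot 10^{6}$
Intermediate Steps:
$b{\left(X,d \right)} = \frac{146}{X} + \frac{X^{2}}{817}$
$b{\left(-1077,-2102 \right)} + 1586798 = \frac{119282 + \left(-1077\right)^{3}}{817 \left(-1077\right)} + 1586798 = \frac{1}{817} \left(- \frac{1}{1077}\right) \left(119282 - 1249243533\right) + 1586798 = \frac{1}{817} \left(- \frac{1}{1077}\right) \left(-1249124251\right) + 1586798 = \frac{1249124251}{879909} + 1586798 = \frac{1397486965633}{879909}$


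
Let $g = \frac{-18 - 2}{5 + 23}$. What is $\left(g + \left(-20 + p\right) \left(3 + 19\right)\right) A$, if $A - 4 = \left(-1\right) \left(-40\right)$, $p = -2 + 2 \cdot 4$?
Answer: $- \frac{95084}{7} \approx -13583.0$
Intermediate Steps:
$p = 6$ ($p = -2 + 8 = 6$)
$A = 44$ ($A = 4 - -40 = 4 + 40 = 44$)
$g = - \frac{5}{7}$ ($g = - \frac{20}{28} = \left(-20\right) \frac{1}{28} = - \frac{5}{7} \approx -0.71429$)
$\left(g + \left(-20 + p\right) \left(3 + 19\right)\right) A = \left(- \frac{5}{7} + \left(-20 + 6\right) \left(3 + 19\right)\right) 44 = \left(- \frac{5}{7} - 308\right) 44 = \left(- \frac{2161}{7}\right) 44 = - \frac{95084}{7}$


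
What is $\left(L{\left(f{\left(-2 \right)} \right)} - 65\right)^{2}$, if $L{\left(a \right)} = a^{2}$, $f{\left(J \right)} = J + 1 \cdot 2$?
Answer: $4225$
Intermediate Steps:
$f{\left(J \right)} = 2 + J$ ($f{\left(J \right)} = J + 2 = 2 + J$)
$\left(L{\left(f{\left(-2 \right)} \right)} - 65\right)^{2} = \left(\left(2 - 2\right)^{2} - 65\right)^{2} = \left(0^{2} - 65\right)^{2} = \left(0 - 65\right)^{2} = \left(-65\right)^{2} = 4225$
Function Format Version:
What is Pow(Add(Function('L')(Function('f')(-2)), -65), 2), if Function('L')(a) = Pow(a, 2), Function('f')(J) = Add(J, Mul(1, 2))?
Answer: 4225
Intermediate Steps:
Function('f')(J) = Add(2, J) (Function('f')(J) = Add(J, 2) = Add(2, J))
Pow(Add(Function('L')(Function('f')(-2)), -65), 2) = Pow(Add(Pow(Add(2, -2), 2), -65), 2) = Pow(Add(Pow(0, 2), -65), 2) = Pow(Add(0, -65), 2) = Pow(-65, 2) = 4225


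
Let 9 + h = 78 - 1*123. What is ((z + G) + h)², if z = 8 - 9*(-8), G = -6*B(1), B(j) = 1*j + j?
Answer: 196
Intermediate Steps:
B(j) = 2*j (B(j) = j + j = 2*j)
h = -54 (h = -9 + (78 - 1*123) = -9 + (78 - 123) = -9 - 45 = -54)
G = -12 ≈ -12.000
z = 80 (z = 8 + 72 = 80)
((z + G) + h)² = ((80 - 12) - 54)² = (68 - 54)² = 14² = 196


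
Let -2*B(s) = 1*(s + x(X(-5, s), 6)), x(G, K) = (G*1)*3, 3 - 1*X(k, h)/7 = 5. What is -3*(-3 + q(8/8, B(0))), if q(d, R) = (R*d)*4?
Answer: -243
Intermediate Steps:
X(k, h) = -14 (X(k, h) = 21 - 7*5 = 21 - 35 = -14)
x(G, K) = 3*G (x(G, K) = G*3 = 3*G)
B(s) = 21 - s/2 (B(s) = -(s + 3*(-14))/2 = -(s - 42)/2 = -(-42 + s)/2 = 21 - s/2)
q(d, R) = 4*R*d
-3*(-3 + q(8/8, B(0))) = -3*(-3 + 4*(21 - 1/2*0)*(8/8)) = -3*(-3 + 4*(21 + 0)*(8*(1/8))) = -3*(-3 + 4*21*1) = -3*(-3 + 84) = -3*81 = -243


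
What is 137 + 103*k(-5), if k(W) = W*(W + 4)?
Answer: 652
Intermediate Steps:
k(W) = W*(4 + W)
137 + 103*k(-5) = 137 + 103*(-5*(4 - 5)) = 137 + 103*(-5*(-1)) = 137 + 103*5 = 137 + 515 = 652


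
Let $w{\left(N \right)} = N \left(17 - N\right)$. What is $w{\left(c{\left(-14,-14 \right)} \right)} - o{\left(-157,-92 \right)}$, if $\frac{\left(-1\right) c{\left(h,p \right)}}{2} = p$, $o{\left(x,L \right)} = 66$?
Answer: $-374$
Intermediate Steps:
$c{\left(h,p \right)} = - 2 p$
$w{\left(c{\left(-14,-14 \right)} \right)} - o{\left(-157,-92 \right)} = \left(-2\right) \left(-14\right) \left(17 - \left(-2\right) \left(-14\right)\right) - 66 = 28 \left(17 - 28\right) - 66 = 28 \left(-11\right) - 66 = -308 - 66 = -374$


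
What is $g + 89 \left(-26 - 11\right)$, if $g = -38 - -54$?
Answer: $-3277$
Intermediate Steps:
$g = 16$ ($g = -38 + 54 = 16$)
$g + 89 \left(-26 - 11\right) = 16 + 89 \left(-26 - 11\right) = 16 + 89 \left(-37\right) = 16 - 3293 = -3277$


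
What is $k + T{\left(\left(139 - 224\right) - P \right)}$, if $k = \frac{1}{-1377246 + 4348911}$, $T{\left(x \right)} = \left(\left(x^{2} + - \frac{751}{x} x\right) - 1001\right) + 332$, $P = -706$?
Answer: $\frac{1141776097966}{2971665} \approx 3.8422 \cdot 10^{5}$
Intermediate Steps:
$T{\left(x \right)} = -1420 + x^{2}$ ($T{\left(x \right)} = \left(\left(x^{2} - 751\right) - 1001\right) + 332 = \left(\left(-751 + x^{2}\right) - 1001\right) + 332 = \left(-1752 + x^{2}\right) + 332 = -1420 + x^{2}$)
$k = \frac{1}{2971665} \approx 3.3651 \cdot 10^{-7}$
$k + T{\left(\left(139 - 224\right) - P \right)} = \frac{1}{2971665} - \left(1420 - \left(\left(139 - 224\right) - -706\right)^{2}\right) = \frac{1}{2971665} - \left(1420 - \left(-85 + 706\right)^{2}\right) = \frac{1}{2971665} - \left(1420 - 621^{2}\right) = \frac{1}{2971665} + \left(-1420 + 385641\right) = \frac{1}{2971665} + 384221 = \frac{1141776097966}{2971665}$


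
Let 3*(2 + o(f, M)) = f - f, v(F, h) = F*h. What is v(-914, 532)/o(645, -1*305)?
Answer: 243124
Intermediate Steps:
o(f, M) = -2 (o(f, M) = -2 + (f - f)/3 = -2 + (⅓)*0 = -2 + 0 = -2)
v(-914, 532)/o(645, -1*305) = -914*532/(-2) = -486248*(-½) = 243124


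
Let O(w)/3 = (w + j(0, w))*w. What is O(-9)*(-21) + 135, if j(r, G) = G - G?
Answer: -4968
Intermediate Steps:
j(r, G) = 0
O(w) = 3*w² (O(w) = 3*((w + 0)*w) = 3*(w*w) = 3*w²)
O(-9)*(-21) + 135 = (3*(-9)²)*(-21) + 135 = (3*81)*(-21) + 135 = 243*(-21) + 135 = -5103 + 135 = -4968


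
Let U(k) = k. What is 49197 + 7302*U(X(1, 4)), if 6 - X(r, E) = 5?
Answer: 56499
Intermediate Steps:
X(r, E) = 1 (X(r, E) = 6 - 1*5 = 6 - 5 = 1)
49197 + 7302*U(X(1, 4)) = 49197 + 7302*1 = 49197 + 7302 = 56499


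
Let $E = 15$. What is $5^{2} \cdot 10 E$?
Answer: $3750$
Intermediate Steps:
$5^{2} \cdot 10 E = 5^{2} \cdot 10 \cdot 15 = 25 \cdot 10 \cdot 15 = 250 \cdot 15 = 3750$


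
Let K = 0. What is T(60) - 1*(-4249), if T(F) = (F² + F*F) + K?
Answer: 11449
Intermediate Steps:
T(F) = 2*F² (T(F) = (F² + F*F) + 0 = (F² + F²) + 0 = 2*F² + 0 = 2*F²)
T(60) - 1*(-4249) = 2*60² - 1*(-4249) = 2*3600 + 4249 = 7200 + 4249 = 11449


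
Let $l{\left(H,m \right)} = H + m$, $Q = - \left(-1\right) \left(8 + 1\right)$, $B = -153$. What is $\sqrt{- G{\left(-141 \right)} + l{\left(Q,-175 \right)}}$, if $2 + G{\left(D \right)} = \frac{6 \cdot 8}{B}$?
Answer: $\frac{2 i \sqrt{106437}}{51} \approx 12.794 i$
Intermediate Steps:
$G{\left(D \right)} = - \frac{118}{51}$ ($G{\left(D \right)} = -2 + \frac{6 \cdot 8}{-153} = -2 + 48 \left(- \frac{1}{153}\right) = -2 - \frac{16}{51} = - \frac{118}{51}$)
$Q = 9$ ($Q = - \left(-1\right) 9 = \left(-1\right) \left(-9\right) = 9$)
$\sqrt{- G{\left(-141 \right)} + l{\left(Q,-175 \right)}} = \sqrt{\left(-1\right) \left(- \frac{118}{51}\right) + \left(9 - 175\right)} = \sqrt{\frac{118}{51} - 166} = \sqrt{- \frac{8348}{51}} = \frac{2 i \sqrt{106437}}{51}$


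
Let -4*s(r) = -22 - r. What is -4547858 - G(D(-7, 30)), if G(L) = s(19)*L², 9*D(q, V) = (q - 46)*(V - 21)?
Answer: -18306601/4 ≈ -4.5766e+6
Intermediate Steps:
D(q, V) = (-46 + q)*(-21 + V)/9 (D(q, V) = ((q - 46)*(V - 21))/9 = ((-46 + q)*(-21 + V))/9 = (-46 + q)*(-21 + V)/9)
s(r) = 11/2 + r/4 (s(r) = -(-22 - r)/4 = 11/2 + r/4)
G(L) = 41*L²/4 (G(L) = (11/2 + (¼)*19)*L² = (11/2 + 19/4)*L² = 41*L²/4)
-4547858 - G(D(-7, 30)) = -4547858 - 41*(322/3 - 46/9*30 - 7/3*(-7) + (⅑)*30*(-7))²/4 = -4547858 - 41*(322/3 - 460/3 + 49/3 - 70/3)²/4 = -4547858 - 41*(-53)²/4 = -4547858 - 41*2809/4 = -4547858 - 1*115169/4 = -4547858 - 115169/4 = -18306601/4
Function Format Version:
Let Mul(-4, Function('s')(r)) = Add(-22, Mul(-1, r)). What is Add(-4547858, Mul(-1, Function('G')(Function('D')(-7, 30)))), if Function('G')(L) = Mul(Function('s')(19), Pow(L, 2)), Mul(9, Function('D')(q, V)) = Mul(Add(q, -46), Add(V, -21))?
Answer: Rational(-18306601, 4) ≈ -4.5766e+6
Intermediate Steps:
Function('D')(q, V) = Mul(Rational(1, 9), Add(-46, q), Add(-21, V)) (Function('D')(q, V) = Mul(Rational(1, 9), Mul(Add(q, -46), Add(V, -21))) = Mul(Rational(1, 9), Mul(Add(-46, q), Add(-21, V))) = Mul(Rational(1, 9), Add(-46, q), Add(-21, V)))
Function('s')(r) = Add(Rational(11, 2), Mul(Rational(1, 4), r)) (Function('s')(r) = Mul(Rational(-1, 4), Add(-22, Mul(-1, r))) = Add(Rational(11, 2), Mul(Rational(1, 4), r)))
Function('G')(L) = Mul(Rational(41, 4), Pow(L, 2)) (Function('G')(L) = Mul(Add(Rational(11, 2), Mul(Rational(1, 4), 19)), Pow(L, 2)) = Mul(Add(Rational(11, 2), Rational(19, 4)), Pow(L, 2)) = Mul(Rational(41, 4), Pow(L, 2)))
Add(-4547858, Mul(-1, Function('G')(Function('D')(-7, 30)))) = Add(-4547858, Mul(-1, Mul(Rational(41, 4), Pow(Add(Rational(322, 3), Mul(Rational(-46, 9), 30), Mul(Rational(-7, 3), -7), Mul(Rational(1, 9), 30, -7)), 2)))) = Add(-4547858, Mul(-1, Mul(Rational(41, 4), Pow(Add(Rational(322, 3), Rational(-460, 3), Rational(49, 3), Rational(-70, 3)), 2)))) = Add(-4547858, Mul(-1, Mul(Rational(41, 4), Pow(-53, 2)))) = Add(-4547858, Mul(-1, Mul(Rational(41, 4), 2809))) = Add(-4547858, Mul(-1, Rational(115169, 4))) = Add(-4547858, Rational(-115169, 4)) = Rational(-18306601, 4)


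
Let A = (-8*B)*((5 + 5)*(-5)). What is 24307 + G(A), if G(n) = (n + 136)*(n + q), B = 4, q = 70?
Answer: 2923427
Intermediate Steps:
A = 1600 (A = (-8*4)*((5 + 5)*(-5)) = -320*(-5) = -32*(-50) = 1600)
G(n) = (70 + n)*(136 + n) (G(n) = (n + 136)*(n + 70) = (136 + n)*(70 + n) = (70 + n)*(136 + n))
24307 + G(A) = 24307 + (9520 + 1600² + 206*1600) = 24307 + (9520 + 2560000 + 329600) = 24307 + 2899120 = 2923427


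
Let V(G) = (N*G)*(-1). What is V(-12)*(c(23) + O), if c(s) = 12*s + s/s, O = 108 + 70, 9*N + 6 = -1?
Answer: -12740/3 ≈ -4246.7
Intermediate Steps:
N = -7/9 (N = -⅔ + (⅑)*(-1) = -⅔ - ⅑ = -7/9 ≈ -0.77778)
V(G) = 7*G/9 (V(G) = -7*G/9*(-1) = 7*G/9)
O = 178
c(s) = 1 + 12*s (c(s) = 12*s + 1 = 1 + 12*s)
V(-12)*(c(23) + O) = ((7/9)*(-12))*((1 + 12*23) + 178) = -28*((1 + 276) + 178)/3 = -28*(277 + 178)/3 = -28/3*455 = -12740/3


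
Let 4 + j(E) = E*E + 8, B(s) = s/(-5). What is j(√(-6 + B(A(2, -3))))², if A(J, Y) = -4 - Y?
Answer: 81/25 ≈ 3.2400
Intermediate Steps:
B(s) = -s/5 (B(s) = s*(-⅕) = -s/5)
j(E) = 4 + E² (j(E) = -4 + (E*E + 8) = -4 + (E² + 8) = -4 + (8 + E²) = 4 + E²)
j(√(-6 + B(A(2, -3))))² = (4 + (√(-6 - (-4 - 1*(-3))/5))²)² = (4 + (√(-6 - (-4 + 3)/5))²)² = (4 + (√(-6 - ⅕*(-1)))²)² = (4 + (√(-6 + ⅕))²)² = (4 + (√(-29/5))²)² = (4 + (I*√145/5)²)² = (4 - 29/5)² = (-9/5)² = 81/25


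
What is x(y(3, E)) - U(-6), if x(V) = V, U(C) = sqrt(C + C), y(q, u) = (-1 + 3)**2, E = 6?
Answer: 4 - 2*I*sqrt(3) ≈ 4.0 - 3.4641*I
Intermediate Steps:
y(q, u) = 4 (y(q, u) = 2**2 = 4)
U(C) = sqrt(2)*sqrt(C) (U(C) = sqrt(2*C) = sqrt(2)*sqrt(C))
x(y(3, E)) - U(-6) = 4 - sqrt(2)*sqrt(-6) = 4 - sqrt(2)*I*sqrt(6) = 4 - 2*I*sqrt(3)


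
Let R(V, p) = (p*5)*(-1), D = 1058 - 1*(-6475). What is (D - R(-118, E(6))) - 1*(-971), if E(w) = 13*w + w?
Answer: 8924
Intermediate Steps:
D = 7533 (D = 1058 + 6475 = 7533)
E(w) = 14*w
R(V, p) = -5*p (R(V, p) = (5*p)*(-1) = -5*p)
(D - R(-118, E(6))) - 1*(-971) = (7533 - (-5)*14*6) - 1*(-971) = (7533 - (-5)*84) + 971 = (7533 - 1*(-420)) + 971 = (7533 + 420) + 971 = 7953 + 971 = 8924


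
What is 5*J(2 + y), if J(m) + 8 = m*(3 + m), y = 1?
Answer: 50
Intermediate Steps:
J(m) = -8 + m*(3 + m)
5*J(2 + y) = 5*(-8 + (2 + 1)² + 3*(2 + 1)) = 5*(-8 + 3² + 3*3) = 5*(-8 + 9 + 9) = 5*10 = 50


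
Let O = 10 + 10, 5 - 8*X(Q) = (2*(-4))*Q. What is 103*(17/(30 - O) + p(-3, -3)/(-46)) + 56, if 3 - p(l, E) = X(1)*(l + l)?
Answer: 186347/920 ≈ 202.55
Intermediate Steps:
X(Q) = 5/8 + Q (X(Q) = 5/8 - 2*(-4)*Q/8 = 5/8 - (-1)*Q = 5/8 + Q)
O = 20
p(l, E) = 3 - 13*l/4 (p(l, E) = 3 - (5/8 + 1)*(l + l) = 3 - 13*2*l/8 = 3 - 13*l/4)
103*(17/(30 - O) + p(-3, -3)/(-46)) + 56 = 103*(17/(30 - 1*20) + (3 - 13/4*(-3))/(-46)) + 56 = 103*(17/(30 - 20) + (3 + 39/4)*(-1/46)) + 56 = 103*(17/10 + (51/4)*(-1/46)) + 56 = 103*(17*(⅒) - 51/184) + 56 = 103*(17/10 - 51/184) + 56 = 103*(1309/920) + 56 = 134827/920 + 56 = 186347/920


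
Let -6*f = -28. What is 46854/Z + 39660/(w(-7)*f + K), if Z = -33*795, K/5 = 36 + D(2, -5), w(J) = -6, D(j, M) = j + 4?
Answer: 57330704/265265 ≈ 216.13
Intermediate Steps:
D(j, M) = 4 + j
K = 210 (K = 5*(36 + (4 + 2)) = 5*(36 + 6) = 5*42 = 210)
f = 14/3 (f = -⅙*(-28) = 14/3 ≈ 4.6667)
Z = -26235
46854/Z + 39660/(w(-7)*f + K) = 46854/(-26235) + 39660/(-6*14/3 + 210) = 46854*(-1/26235) + 39660/(-28 + 210) = -5206/2915 + 39660/182 = -5206/2915 + 39660*(1/182) = -5206/2915 + 19830/91 = 57330704/265265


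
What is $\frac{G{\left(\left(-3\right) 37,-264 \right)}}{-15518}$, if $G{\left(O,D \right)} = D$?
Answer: $\frac{132}{7759} \approx 0.017013$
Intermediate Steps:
$\frac{G{\left(\left(-3\right) 37,-264 \right)}}{-15518} = - \frac{264}{-15518} = \left(-264\right) \left(- \frac{1}{15518}\right) = \frac{132}{7759}$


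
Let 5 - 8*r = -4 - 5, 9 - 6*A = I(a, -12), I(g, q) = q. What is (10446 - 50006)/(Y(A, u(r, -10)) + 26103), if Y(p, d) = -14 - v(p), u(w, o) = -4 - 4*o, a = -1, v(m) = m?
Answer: -79120/52171 ≈ -1.5166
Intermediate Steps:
A = 7/2 (A = 3/2 - ⅙*(-12) = 3/2 + 2 = 7/2 ≈ 3.5000)
r = 7/4 (r = 5/8 - (-4 - 5)/8 = 5/8 - ⅛*(-9) = 5/8 + 9/8 = 7/4 ≈ 1.7500)
Y(p, d) = -14 - p
(10446 - 50006)/(Y(A, u(r, -10)) + 26103) = (10446 - 50006)/((-14 - 1*7/2) + 26103) = -39560/((-14 - 7/2) + 26103) = -39560/(-35/2 + 26103) = -39560/52171/2 = -39560*2/52171 = -79120/52171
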